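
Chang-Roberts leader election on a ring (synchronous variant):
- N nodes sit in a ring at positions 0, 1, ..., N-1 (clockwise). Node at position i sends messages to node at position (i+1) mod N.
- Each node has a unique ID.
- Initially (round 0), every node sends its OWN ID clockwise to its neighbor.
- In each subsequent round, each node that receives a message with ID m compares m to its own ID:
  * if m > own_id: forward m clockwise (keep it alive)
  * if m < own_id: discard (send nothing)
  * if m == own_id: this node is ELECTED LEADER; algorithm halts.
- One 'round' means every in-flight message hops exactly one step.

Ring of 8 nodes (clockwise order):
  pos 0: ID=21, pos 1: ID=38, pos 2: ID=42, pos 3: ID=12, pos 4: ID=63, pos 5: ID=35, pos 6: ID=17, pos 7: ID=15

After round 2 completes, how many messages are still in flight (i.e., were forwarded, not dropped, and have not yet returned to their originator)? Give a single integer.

Answer: 2

Derivation:
Round 1: pos1(id38) recv 21: drop; pos2(id42) recv 38: drop; pos3(id12) recv 42: fwd; pos4(id63) recv 12: drop; pos5(id35) recv 63: fwd; pos6(id17) recv 35: fwd; pos7(id15) recv 17: fwd; pos0(id21) recv 15: drop
Round 2: pos4(id63) recv 42: drop; pos6(id17) recv 63: fwd; pos7(id15) recv 35: fwd; pos0(id21) recv 17: drop
After round 2: 2 messages still in flight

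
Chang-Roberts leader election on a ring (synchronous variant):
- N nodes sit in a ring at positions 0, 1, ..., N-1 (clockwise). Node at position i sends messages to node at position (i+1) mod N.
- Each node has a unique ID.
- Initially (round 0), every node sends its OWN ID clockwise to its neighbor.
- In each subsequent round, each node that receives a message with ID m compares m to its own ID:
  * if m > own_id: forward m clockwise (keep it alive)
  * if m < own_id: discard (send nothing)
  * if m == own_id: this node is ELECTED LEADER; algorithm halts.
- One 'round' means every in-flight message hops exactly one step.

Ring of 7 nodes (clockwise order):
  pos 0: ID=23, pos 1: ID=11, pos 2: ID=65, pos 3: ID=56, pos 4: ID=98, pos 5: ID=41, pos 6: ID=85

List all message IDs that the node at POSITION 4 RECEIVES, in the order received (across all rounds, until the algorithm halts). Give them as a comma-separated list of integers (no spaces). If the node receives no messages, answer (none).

Answer: 56,65,85,98

Derivation:
Round 1: pos1(id11) recv 23: fwd; pos2(id65) recv 11: drop; pos3(id56) recv 65: fwd; pos4(id98) recv 56: drop; pos5(id41) recv 98: fwd; pos6(id85) recv 41: drop; pos0(id23) recv 85: fwd
Round 2: pos2(id65) recv 23: drop; pos4(id98) recv 65: drop; pos6(id85) recv 98: fwd; pos1(id11) recv 85: fwd
Round 3: pos0(id23) recv 98: fwd; pos2(id65) recv 85: fwd
Round 4: pos1(id11) recv 98: fwd; pos3(id56) recv 85: fwd
Round 5: pos2(id65) recv 98: fwd; pos4(id98) recv 85: drop
Round 6: pos3(id56) recv 98: fwd
Round 7: pos4(id98) recv 98: ELECTED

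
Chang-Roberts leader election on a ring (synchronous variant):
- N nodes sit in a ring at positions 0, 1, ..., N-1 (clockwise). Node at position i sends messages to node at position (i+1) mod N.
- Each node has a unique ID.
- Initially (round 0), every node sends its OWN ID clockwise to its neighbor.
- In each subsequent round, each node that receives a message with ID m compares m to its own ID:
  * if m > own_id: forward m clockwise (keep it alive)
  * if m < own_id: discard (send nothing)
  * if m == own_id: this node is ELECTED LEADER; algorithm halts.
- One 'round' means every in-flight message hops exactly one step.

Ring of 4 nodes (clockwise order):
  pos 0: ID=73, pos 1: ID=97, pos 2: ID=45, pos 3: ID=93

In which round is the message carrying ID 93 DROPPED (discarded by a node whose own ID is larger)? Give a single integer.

Answer: 2

Derivation:
Round 1: pos1(id97) recv 73: drop; pos2(id45) recv 97: fwd; pos3(id93) recv 45: drop; pos0(id73) recv 93: fwd
Round 2: pos3(id93) recv 97: fwd; pos1(id97) recv 93: drop
Round 3: pos0(id73) recv 97: fwd
Round 4: pos1(id97) recv 97: ELECTED
Message ID 93 originates at pos 3; dropped at pos 1 in round 2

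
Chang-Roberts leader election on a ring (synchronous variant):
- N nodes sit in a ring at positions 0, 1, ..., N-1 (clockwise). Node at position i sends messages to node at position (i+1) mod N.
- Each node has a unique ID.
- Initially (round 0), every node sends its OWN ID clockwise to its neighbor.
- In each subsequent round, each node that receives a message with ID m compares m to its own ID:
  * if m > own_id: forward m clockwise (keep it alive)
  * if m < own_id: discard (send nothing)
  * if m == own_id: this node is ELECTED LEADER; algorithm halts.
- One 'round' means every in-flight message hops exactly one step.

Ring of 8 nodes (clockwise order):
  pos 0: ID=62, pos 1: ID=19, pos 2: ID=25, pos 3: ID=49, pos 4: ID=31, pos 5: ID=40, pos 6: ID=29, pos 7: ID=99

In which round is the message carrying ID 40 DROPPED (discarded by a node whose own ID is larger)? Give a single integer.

Round 1: pos1(id19) recv 62: fwd; pos2(id25) recv 19: drop; pos3(id49) recv 25: drop; pos4(id31) recv 49: fwd; pos5(id40) recv 31: drop; pos6(id29) recv 40: fwd; pos7(id99) recv 29: drop; pos0(id62) recv 99: fwd
Round 2: pos2(id25) recv 62: fwd; pos5(id40) recv 49: fwd; pos7(id99) recv 40: drop; pos1(id19) recv 99: fwd
Round 3: pos3(id49) recv 62: fwd; pos6(id29) recv 49: fwd; pos2(id25) recv 99: fwd
Round 4: pos4(id31) recv 62: fwd; pos7(id99) recv 49: drop; pos3(id49) recv 99: fwd
Round 5: pos5(id40) recv 62: fwd; pos4(id31) recv 99: fwd
Round 6: pos6(id29) recv 62: fwd; pos5(id40) recv 99: fwd
Round 7: pos7(id99) recv 62: drop; pos6(id29) recv 99: fwd
Round 8: pos7(id99) recv 99: ELECTED
Message ID 40 originates at pos 5; dropped at pos 7 in round 2

Answer: 2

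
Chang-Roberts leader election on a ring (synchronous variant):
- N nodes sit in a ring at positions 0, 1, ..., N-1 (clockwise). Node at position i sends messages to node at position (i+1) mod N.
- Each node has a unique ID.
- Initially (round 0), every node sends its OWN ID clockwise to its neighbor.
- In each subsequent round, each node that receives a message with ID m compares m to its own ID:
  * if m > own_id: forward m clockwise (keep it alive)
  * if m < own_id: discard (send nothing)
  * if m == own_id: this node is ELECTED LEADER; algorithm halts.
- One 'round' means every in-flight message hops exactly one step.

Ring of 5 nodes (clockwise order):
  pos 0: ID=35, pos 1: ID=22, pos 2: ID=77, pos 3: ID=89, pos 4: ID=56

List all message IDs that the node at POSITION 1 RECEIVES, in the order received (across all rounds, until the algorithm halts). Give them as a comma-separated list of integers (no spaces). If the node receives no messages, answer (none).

Answer: 35,56,89

Derivation:
Round 1: pos1(id22) recv 35: fwd; pos2(id77) recv 22: drop; pos3(id89) recv 77: drop; pos4(id56) recv 89: fwd; pos0(id35) recv 56: fwd
Round 2: pos2(id77) recv 35: drop; pos0(id35) recv 89: fwd; pos1(id22) recv 56: fwd
Round 3: pos1(id22) recv 89: fwd; pos2(id77) recv 56: drop
Round 4: pos2(id77) recv 89: fwd
Round 5: pos3(id89) recv 89: ELECTED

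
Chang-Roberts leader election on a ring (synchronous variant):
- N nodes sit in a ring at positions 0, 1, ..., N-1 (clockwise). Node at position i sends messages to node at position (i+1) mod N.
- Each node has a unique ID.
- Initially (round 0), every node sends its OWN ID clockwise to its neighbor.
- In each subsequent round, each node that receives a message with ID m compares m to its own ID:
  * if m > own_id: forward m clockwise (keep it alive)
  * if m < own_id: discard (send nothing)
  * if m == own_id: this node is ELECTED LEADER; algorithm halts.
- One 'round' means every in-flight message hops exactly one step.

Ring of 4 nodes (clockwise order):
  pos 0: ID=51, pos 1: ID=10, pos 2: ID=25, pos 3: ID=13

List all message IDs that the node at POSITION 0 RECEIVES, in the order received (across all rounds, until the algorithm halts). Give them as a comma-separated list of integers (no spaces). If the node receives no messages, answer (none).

Round 1: pos1(id10) recv 51: fwd; pos2(id25) recv 10: drop; pos3(id13) recv 25: fwd; pos0(id51) recv 13: drop
Round 2: pos2(id25) recv 51: fwd; pos0(id51) recv 25: drop
Round 3: pos3(id13) recv 51: fwd
Round 4: pos0(id51) recv 51: ELECTED

Answer: 13,25,51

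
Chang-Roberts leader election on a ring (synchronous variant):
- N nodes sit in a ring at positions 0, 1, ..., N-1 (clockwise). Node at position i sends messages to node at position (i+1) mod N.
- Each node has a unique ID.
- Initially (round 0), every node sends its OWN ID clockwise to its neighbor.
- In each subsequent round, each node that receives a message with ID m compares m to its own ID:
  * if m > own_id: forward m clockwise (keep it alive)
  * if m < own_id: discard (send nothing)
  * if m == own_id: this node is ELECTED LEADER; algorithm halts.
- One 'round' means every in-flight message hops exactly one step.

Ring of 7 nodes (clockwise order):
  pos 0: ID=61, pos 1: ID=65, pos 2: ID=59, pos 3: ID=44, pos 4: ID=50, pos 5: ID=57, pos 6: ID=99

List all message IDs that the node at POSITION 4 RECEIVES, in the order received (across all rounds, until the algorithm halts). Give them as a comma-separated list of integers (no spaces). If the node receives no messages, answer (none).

Answer: 44,59,65,99

Derivation:
Round 1: pos1(id65) recv 61: drop; pos2(id59) recv 65: fwd; pos3(id44) recv 59: fwd; pos4(id50) recv 44: drop; pos5(id57) recv 50: drop; pos6(id99) recv 57: drop; pos0(id61) recv 99: fwd
Round 2: pos3(id44) recv 65: fwd; pos4(id50) recv 59: fwd; pos1(id65) recv 99: fwd
Round 3: pos4(id50) recv 65: fwd; pos5(id57) recv 59: fwd; pos2(id59) recv 99: fwd
Round 4: pos5(id57) recv 65: fwd; pos6(id99) recv 59: drop; pos3(id44) recv 99: fwd
Round 5: pos6(id99) recv 65: drop; pos4(id50) recv 99: fwd
Round 6: pos5(id57) recv 99: fwd
Round 7: pos6(id99) recv 99: ELECTED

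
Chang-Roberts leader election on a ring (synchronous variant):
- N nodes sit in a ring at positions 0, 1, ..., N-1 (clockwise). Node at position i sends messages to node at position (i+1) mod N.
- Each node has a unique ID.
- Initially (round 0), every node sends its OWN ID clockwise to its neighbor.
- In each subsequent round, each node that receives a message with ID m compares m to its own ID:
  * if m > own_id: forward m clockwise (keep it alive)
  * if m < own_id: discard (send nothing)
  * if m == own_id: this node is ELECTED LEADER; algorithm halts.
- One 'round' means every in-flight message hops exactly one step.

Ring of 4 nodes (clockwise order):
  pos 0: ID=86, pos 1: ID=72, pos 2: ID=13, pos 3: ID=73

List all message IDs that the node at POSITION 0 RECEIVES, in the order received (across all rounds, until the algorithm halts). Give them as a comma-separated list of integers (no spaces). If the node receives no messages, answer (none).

Answer: 73,86

Derivation:
Round 1: pos1(id72) recv 86: fwd; pos2(id13) recv 72: fwd; pos3(id73) recv 13: drop; pos0(id86) recv 73: drop
Round 2: pos2(id13) recv 86: fwd; pos3(id73) recv 72: drop
Round 3: pos3(id73) recv 86: fwd
Round 4: pos0(id86) recv 86: ELECTED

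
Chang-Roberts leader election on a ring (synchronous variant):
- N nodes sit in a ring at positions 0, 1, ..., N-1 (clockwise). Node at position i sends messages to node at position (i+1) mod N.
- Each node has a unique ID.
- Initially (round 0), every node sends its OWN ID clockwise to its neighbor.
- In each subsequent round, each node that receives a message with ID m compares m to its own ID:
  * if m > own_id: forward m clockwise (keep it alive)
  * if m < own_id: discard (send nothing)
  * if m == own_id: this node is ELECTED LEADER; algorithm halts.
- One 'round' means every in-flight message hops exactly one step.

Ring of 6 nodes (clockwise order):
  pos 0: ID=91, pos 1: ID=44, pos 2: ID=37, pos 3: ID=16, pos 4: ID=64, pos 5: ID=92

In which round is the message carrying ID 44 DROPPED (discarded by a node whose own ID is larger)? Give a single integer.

Answer: 3

Derivation:
Round 1: pos1(id44) recv 91: fwd; pos2(id37) recv 44: fwd; pos3(id16) recv 37: fwd; pos4(id64) recv 16: drop; pos5(id92) recv 64: drop; pos0(id91) recv 92: fwd
Round 2: pos2(id37) recv 91: fwd; pos3(id16) recv 44: fwd; pos4(id64) recv 37: drop; pos1(id44) recv 92: fwd
Round 3: pos3(id16) recv 91: fwd; pos4(id64) recv 44: drop; pos2(id37) recv 92: fwd
Round 4: pos4(id64) recv 91: fwd; pos3(id16) recv 92: fwd
Round 5: pos5(id92) recv 91: drop; pos4(id64) recv 92: fwd
Round 6: pos5(id92) recv 92: ELECTED
Message ID 44 originates at pos 1; dropped at pos 4 in round 3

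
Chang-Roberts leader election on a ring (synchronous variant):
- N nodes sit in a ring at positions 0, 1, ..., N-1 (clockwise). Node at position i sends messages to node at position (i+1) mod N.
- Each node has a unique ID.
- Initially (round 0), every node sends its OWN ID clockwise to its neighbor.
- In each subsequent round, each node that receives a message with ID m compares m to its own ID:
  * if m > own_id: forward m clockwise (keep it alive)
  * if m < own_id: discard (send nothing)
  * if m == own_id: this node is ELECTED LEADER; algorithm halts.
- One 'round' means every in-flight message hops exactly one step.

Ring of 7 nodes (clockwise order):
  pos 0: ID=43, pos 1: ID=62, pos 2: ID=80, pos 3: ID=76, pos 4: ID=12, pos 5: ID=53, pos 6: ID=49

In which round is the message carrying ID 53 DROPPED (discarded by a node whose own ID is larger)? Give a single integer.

Answer: 3

Derivation:
Round 1: pos1(id62) recv 43: drop; pos2(id80) recv 62: drop; pos3(id76) recv 80: fwd; pos4(id12) recv 76: fwd; pos5(id53) recv 12: drop; pos6(id49) recv 53: fwd; pos0(id43) recv 49: fwd
Round 2: pos4(id12) recv 80: fwd; pos5(id53) recv 76: fwd; pos0(id43) recv 53: fwd; pos1(id62) recv 49: drop
Round 3: pos5(id53) recv 80: fwd; pos6(id49) recv 76: fwd; pos1(id62) recv 53: drop
Round 4: pos6(id49) recv 80: fwd; pos0(id43) recv 76: fwd
Round 5: pos0(id43) recv 80: fwd; pos1(id62) recv 76: fwd
Round 6: pos1(id62) recv 80: fwd; pos2(id80) recv 76: drop
Round 7: pos2(id80) recv 80: ELECTED
Message ID 53 originates at pos 5; dropped at pos 1 in round 3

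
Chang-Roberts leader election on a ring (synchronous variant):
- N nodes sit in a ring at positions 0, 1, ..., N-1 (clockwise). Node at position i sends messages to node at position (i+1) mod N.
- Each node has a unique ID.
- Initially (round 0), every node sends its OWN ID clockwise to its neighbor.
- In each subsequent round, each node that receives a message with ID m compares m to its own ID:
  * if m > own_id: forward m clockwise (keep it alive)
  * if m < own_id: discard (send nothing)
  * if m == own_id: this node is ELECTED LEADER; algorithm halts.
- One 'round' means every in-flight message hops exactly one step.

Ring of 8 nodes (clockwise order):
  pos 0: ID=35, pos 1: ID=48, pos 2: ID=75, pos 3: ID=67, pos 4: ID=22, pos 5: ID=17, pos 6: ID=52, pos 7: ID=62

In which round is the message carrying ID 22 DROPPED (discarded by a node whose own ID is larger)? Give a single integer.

Answer: 2

Derivation:
Round 1: pos1(id48) recv 35: drop; pos2(id75) recv 48: drop; pos3(id67) recv 75: fwd; pos4(id22) recv 67: fwd; pos5(id17) recv 22: fwd; pos6(id52) recv 17: drop; pos7(id62) recv 52: drop; pos0(id35) recv 62: fwd
Round 2: pos4(id22) recv 75: fwd; pos5(id17) recv 67: fwd; pos6(id52) recv 22: drop; pos1(id48) recv 62: fwd
Round 3: pos5(id17) recv 75: fwd; pos6(id52) recv 67: fwd; pos2(id75) recv 62: drop
Round 4: pos6(id52) recv 75: fwd; pos7(id62) recv 67: fwd
Round 5: pos7(id62) recv 75: fwd; pos0(id35) recv 67: fwd
Round 6: pos0(id35) recv 75: fwd; pos1(id48) recv 67: fwd
Round 7: pos1(id48) recv 75: fwd; pos2(id75) recv 67: drop
Round 8: pos2(id75) recv 75: ELECTED
Message ID 22 originates at pos 4; dropped at pos 6 in round 2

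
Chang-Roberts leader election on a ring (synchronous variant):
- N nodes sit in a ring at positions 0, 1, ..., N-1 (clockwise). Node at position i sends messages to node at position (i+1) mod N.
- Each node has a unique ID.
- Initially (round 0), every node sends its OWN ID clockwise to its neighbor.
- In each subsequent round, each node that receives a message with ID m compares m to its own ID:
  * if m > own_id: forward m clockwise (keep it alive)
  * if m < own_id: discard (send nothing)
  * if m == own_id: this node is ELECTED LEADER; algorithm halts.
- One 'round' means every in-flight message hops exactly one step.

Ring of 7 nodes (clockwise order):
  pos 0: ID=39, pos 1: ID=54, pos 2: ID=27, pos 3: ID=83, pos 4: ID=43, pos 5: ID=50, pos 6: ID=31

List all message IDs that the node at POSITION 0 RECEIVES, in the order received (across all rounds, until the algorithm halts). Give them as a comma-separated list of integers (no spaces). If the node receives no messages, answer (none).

Round 1: pos1(id54) recv 39: drop; pos2(id27) recv 54: fwd; pos3(id83) recv 27: drop; pos4(id43) recv 83: fwd; pos5(id50) recv 43: drop; pos6(id31) recv 50: fwd; pos0(id39) recv 31: drop
Round 2: pos3(id83) recv 54: drop; pos5(id50) recv 83: fwd; pos0(id39) recv 50: fwd
Round 3: pos6(id31) recv 83: fwd; pos1(id54) recv 50: drop
Round 4: pos0(id39) recv 83: fwd
Round 5: pos1(id54) recv 83: fwd
Round 6: pos2(id27) recv 83: fwd
Round 7: pos3(id83) recv 83: ELECTED

Answer: 31,50,83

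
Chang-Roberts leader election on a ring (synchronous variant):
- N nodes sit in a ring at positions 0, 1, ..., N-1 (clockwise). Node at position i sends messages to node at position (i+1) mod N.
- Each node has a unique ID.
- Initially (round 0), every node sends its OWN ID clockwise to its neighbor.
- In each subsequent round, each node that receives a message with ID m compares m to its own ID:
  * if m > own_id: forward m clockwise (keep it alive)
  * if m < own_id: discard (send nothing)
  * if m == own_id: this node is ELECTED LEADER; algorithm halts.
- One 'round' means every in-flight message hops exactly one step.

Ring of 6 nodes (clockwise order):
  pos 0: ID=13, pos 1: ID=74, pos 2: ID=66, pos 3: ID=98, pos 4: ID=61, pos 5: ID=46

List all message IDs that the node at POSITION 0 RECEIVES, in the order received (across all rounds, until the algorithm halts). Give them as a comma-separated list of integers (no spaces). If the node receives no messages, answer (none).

Answer: 46,61,98

Derivation:
Round 1: pos1(id74) recv 13: drop; pos2(id66) recv 74: fwd; pos3(id98) recv 66: drop; pos4(id61) recv 98: fwd; pos5(id46) recv 61: fwd; pos0(id13) recv 46: fwd
Round 2: pos3(id98) recv 74: drop; pos5(id46) recv 98: fwd; pos0(id13) recv 61: fwd; pos1(id74) recv 46: drop
Round 3: pos0(id13) recv 98: fwd; pos1(id74) recv 61: drop
Round 4: pos1(id74) recv 98: fwd
Round 5: pos2(id66) recv 98: fwd
Round 6: pos3(id98) recv 98: ELECTED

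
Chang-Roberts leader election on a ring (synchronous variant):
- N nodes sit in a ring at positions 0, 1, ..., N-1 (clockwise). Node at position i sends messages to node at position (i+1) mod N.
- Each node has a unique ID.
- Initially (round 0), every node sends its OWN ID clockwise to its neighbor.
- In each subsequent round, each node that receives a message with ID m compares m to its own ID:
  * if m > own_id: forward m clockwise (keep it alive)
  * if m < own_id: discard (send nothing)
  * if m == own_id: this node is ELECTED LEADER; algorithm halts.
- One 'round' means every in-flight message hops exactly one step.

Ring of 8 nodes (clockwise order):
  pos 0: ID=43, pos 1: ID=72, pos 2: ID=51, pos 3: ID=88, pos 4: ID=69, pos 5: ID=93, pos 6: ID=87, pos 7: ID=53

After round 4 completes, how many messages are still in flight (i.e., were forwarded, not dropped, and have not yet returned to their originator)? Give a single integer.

Round 1: pos1(id72) recv 43: drop; pos2(id51) recv 72: fwd; pos3(id88) recv 51: drop; pos4(id69) recv 88: fwd; pos5(id93) recv 69: drop; pos6(id87) recv 93: fwd; pos7(id53) recv 87: fwd; pos0(id43) recv 53: fwd
Round 2: pos3(id88) recv 72: drop; pos5(id93) recv 88: drop; pos7(id53) recv 93: fwd; pos0(id43) recv 87: fwd; pos1(id72) recv 53: drop
Round 3: pos0(id43) recv 93: fwd; pos1(id72) recv 87: fwd
Round 4: pos1(id72) recv 93: fwd; pos2(id51) recv 87: fwd
After round 4: 2 messages still in flight

Answer: 2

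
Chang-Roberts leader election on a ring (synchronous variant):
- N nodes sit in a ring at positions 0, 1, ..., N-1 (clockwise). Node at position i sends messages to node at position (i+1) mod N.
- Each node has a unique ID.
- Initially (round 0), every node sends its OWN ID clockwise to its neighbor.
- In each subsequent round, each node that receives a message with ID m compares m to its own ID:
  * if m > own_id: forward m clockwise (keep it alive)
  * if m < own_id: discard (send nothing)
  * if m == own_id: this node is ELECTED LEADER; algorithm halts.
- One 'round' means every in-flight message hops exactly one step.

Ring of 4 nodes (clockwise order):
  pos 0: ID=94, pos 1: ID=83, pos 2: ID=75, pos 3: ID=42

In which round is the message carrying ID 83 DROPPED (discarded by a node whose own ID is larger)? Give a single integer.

Answer: 3

Derivation:
Round 1: pos1(id83) recv 94: fwd; pos2(id75) recv 83: fwd; pos3(id42) recv 75: fwd; pos0(id94) recv 42: drop
Round 2: pos2(id75) recv 94: fwd; pos3(id42) recv 83: fwd; pos0(id94) recv 75: drop
Round 3: pos3(id42) recv 94: fwd; pos0(id94) recv 83: drop
Round 4: pos0(id94) recv 94: ELECTED
Message ID 83 originates at pos 1; dropped at pos 0 in round 3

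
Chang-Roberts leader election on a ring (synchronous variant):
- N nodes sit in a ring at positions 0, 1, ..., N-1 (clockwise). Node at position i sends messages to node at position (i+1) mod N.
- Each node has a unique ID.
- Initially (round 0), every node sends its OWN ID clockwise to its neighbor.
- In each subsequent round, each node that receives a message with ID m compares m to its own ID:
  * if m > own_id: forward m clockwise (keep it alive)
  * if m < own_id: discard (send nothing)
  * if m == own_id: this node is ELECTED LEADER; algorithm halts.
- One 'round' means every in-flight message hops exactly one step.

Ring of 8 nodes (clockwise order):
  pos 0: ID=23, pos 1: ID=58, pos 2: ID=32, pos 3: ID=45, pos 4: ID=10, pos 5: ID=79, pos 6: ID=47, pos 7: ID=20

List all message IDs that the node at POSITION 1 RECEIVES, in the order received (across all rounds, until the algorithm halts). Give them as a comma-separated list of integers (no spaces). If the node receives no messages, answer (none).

Round 1: pos1(id58) recv 23: drop; pos2(id32) recv 58: fwd; pos3(id45) recv 32: drop; pos4(id10) recv 45: fwd; pos5(id79) recv 10: drop; pos6(id47) recv 79: fwd; pos7(id20) recv 47: fwd; pos0(id23) recv 20: drop
Round 2: pos3(id45) recv 58: fwd; pos5(id79) recv 45: drop; pos7(id20) recv 79: fwd; pos0(id23) recv 47: fwd
Round 3: pos4(id10) recv 58: fwd; pos0(id23) recv 79: fwd; pos1(id58) recv 47: drop
Round 4: pos5(id79) recv 58: drop; pos1(id58) recv 79: fwd
Round 5: pos2(id32) recv 79: fwd
Round 6: pos3(id45) recv 79: fwd
Round 7: pos4(id10) recv 79: fwd
Round 8: pos5(id79) recv 79: ELECTED

Answer: 23,47,79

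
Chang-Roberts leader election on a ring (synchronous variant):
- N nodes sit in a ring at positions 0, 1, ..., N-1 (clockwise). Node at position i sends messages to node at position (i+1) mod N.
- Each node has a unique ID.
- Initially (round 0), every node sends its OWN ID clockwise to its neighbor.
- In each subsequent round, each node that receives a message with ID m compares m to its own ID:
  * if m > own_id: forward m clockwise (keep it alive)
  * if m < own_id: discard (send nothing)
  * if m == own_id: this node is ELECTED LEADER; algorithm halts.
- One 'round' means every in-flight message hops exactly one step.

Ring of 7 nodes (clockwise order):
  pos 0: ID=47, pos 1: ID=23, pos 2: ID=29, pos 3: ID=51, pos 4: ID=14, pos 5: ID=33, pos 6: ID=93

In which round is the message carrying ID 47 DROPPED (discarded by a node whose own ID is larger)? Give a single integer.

Round 1: pos1(id23) recv 47: fwd; pos2(id29) recv 23: drop; pos3(id51) recv 29: drop; pos4(id14) recv 51: fwd; pos5(id33) recv 14: drop; pos6(id93) recv 33: drop; pos0(id47) recv 93: fwd
Round 2: pos2(id29) recv 47: fwd; pos5(id33) recv 51: fwd; pos1(id23) recv 93: fwd
Round 3: pos3(id51) recv 47: drop; pos6(id93) recv 51: drop; pos2(id29) recv 93: fwd
Round 4: pos3(id51) recv 93: fwd
Round 5: pos4(id14) recv 93: fwd
Round 6: pos5(id33) recv 93: fwd
Round 7: pos6(id93) recv 93: ELECTED
Message ID 47 originates at pos 0; dropped at pos 3 in round 3

Answer: 3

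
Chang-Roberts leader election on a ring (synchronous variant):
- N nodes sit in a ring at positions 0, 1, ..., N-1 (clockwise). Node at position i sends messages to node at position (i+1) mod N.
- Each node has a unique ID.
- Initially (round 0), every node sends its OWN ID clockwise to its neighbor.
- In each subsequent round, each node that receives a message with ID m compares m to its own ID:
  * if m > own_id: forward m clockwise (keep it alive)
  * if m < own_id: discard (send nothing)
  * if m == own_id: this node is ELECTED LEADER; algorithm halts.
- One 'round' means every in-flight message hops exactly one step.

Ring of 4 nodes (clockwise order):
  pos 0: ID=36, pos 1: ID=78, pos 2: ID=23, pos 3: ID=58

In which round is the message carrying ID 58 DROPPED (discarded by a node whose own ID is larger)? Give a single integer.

Round 1: pos1(id78) recv 36: drop; pos2(id23) recv 78: fwd; pos3(id58) recv 23: drop; pos0(id36) recv 58: fwd
Round 2: pos3(id58) recv 78: fwd; pos1(id78) recv 58: drop
Round 3: pos0(id36) recv 78: fwd
Round 4: pos1(id78) recv 78: ELECTED
Message ID 58 originates at pos 3; dropped at pos 1 in round 2

Answer: 2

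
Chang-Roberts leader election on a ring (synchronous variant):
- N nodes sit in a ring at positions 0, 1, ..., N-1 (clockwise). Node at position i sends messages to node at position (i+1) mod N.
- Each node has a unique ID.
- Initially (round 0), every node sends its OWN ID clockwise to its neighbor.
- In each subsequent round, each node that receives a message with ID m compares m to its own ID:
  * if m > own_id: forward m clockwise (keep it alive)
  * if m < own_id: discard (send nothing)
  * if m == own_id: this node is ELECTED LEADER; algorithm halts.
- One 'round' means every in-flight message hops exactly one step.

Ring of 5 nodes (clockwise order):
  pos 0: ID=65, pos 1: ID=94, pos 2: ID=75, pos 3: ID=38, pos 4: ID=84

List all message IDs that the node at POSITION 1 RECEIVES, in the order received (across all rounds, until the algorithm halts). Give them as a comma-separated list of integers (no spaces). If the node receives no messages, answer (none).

Round 1: pos1(id94) recv 65: drop; pos2(id75) recv 94: fwd; pos3(id38) recv 75: fwd; pos4(id84) recv 38: drop; pos0(id65) recv 84: fwd
Round 2: pos3(id38) recv 94: fwd; pos4(id84) recv 75: drop; pos1(id94) recv 84: drop
Round 3: pos4(id84) recv 94: fwd
Round 4: pos0(id65) recv 94: fwd
Round 5: pos1(id94) recv 94: ELECTED

Answer: 65,84,94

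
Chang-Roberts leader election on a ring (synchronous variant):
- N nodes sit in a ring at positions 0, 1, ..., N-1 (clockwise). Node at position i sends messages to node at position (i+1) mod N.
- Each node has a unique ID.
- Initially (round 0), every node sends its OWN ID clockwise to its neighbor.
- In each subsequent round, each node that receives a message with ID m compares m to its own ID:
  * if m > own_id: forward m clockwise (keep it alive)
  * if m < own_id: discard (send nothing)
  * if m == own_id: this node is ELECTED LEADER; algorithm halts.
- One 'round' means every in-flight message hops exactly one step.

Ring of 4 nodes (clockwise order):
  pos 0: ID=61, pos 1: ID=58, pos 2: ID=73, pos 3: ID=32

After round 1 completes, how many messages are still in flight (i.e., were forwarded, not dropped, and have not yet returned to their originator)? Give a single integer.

Answer: 2

Derivation:
Round 1: pos1(id58) recv 61: fwd; pos2(id73) recv 58: drop; pos3(id32) recv 73: fwd; pos0(id61) recv 32: drop
After round 1: 2 messages still in flight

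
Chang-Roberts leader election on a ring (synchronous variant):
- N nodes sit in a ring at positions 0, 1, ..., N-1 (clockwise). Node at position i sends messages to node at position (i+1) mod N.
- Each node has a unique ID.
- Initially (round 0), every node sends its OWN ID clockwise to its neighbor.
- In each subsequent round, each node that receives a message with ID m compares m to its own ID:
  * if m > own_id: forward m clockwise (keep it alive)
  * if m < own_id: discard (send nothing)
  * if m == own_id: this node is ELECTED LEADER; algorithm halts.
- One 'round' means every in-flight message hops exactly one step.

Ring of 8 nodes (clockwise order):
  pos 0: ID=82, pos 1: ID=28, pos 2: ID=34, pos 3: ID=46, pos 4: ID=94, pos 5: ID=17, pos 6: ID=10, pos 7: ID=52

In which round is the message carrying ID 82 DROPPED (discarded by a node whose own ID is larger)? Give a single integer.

Answer: 4

Derivation:
Round 1: pos1(id28) recv 82: fwd; pos2(id34) recv 28: drop; pos3(id46) recv 34: drop; pos4(id94) recv 46: drop; pos5(id17) recv 94: fwd; pos6(id10) recv 17: fwd; pos7(id52) recv 10: drop; pos0(id82) recv 52: drop
Round 2: pos2(id34) recv 82: fwd; pos6(id10) recv 94: fwd; pos7(id52) recv 17: drop
Round 3: pos3(id46) recv 82: fwd; pos7(id52) recv 94: fwd
Round 4: pos4(id94) recv 82: drop; pos0(id82) recv 94: fwd
Round 5: pos1(id28) recv 94: fwd
Round 6: pos2(id34) recv 94: fwd
Round 7: pos3(id46) recv 94: fwd
Round 8: pos4(id94) recv 94: ELECTED
Message ID 82 originates at pos 0; dropped at pos 4 in round 4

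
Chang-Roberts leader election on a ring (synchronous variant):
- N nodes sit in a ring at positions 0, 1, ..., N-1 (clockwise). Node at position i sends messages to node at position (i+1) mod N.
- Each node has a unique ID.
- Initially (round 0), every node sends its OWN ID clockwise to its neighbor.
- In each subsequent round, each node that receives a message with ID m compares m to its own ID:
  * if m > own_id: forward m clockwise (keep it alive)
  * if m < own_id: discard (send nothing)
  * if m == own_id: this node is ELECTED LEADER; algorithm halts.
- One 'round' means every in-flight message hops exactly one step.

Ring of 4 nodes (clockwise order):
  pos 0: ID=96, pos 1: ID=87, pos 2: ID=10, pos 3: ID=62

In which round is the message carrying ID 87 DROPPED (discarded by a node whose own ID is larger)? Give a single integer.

Round 1: pos1(id87) recv 96: fwd; pos2(id10) recv 87: fwd; pos3(id62) recv 10: drop; pos0(id96) recv 62: drop
Round 2: pos2(id10) recv 96: fwd; pos3(id62) recv 87: fwd
Round 3: pos3(id62) recv 96: fwd; pos0(id96) recv 87: drop
Round 4: pos0(id96) recv 96: ELECTED
Message ID 87 originates at pos 1; dropped at pos 0 in round 3

Answer: 3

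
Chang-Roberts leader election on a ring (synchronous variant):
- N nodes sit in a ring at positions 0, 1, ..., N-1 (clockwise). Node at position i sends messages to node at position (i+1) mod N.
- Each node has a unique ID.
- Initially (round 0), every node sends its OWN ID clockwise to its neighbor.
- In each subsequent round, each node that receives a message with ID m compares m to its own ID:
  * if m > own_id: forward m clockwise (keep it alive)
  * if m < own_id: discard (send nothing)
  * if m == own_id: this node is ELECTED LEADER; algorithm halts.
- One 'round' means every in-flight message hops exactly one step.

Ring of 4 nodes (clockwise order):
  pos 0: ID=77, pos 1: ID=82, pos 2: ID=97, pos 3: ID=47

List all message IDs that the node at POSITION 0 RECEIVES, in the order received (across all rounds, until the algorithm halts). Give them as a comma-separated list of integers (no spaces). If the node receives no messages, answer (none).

Answer: 47,97

Derivation:
Round 1: pos1(id82) recv 77: drop; pos2(id97) recv 82: drop; pos3(id47) recv 97: fwd; pos0(id77) recv 47: drop
Round 2: pos0(id77) recv 97: fwd
Round 3: pos1(id82) recv 97: fwd
Round 4: pos2(id97) recv 97: ELECTED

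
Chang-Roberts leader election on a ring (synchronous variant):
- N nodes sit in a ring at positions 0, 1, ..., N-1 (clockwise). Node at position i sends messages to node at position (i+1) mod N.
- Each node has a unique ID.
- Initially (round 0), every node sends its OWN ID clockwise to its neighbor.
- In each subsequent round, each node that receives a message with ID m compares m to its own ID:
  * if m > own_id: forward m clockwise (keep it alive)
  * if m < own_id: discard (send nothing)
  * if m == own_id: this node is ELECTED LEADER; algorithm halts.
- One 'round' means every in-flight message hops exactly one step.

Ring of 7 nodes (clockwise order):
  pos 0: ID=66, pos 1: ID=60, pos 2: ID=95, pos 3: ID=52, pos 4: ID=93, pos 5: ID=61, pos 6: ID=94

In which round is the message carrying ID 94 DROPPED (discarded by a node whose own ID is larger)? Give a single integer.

Answer: 3

Derivation:
Round 1: pos1(id60) recv 66: fwd; pos2(id95) recv 60: drop; pos3(id52) recv 95: fwd; pos4(id93) recv 52: drop; pos5(id61) recv 93: fwd; pos6(id94) recv 61: drop; pos0(id66) recv 94: fwd
Round 2: pos2(id95) recv 66: drop; pos4(id93) recv 95: fwd; pos6(id94) recv 93: drop; pos1(id60) recv 94: fwd
Round 3: pos5(id61) recv 95: fwd; pos2(id95) recv 94: drop
Round 4: pos6(id94) recv 95: fwd
Round 5: pos0(id66) recv 95: fwd
Round 6: pos1(id60) recv 95: fwd
Round 7: pos2(id95) recv 95: ELECTED
Message ID 94 originates at pos 6; dropped at pos 2 in round 3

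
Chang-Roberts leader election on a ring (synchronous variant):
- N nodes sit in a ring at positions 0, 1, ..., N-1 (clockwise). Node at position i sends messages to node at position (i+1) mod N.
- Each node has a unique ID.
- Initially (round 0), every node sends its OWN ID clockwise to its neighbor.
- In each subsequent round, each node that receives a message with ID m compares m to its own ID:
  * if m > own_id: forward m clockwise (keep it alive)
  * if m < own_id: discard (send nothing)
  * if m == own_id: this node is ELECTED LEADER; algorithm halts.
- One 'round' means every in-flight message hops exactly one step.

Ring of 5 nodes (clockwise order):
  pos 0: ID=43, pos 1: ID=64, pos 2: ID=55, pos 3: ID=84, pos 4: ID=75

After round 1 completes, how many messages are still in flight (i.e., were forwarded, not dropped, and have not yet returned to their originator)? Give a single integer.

Round 1: pos1(id64) recv 43: drop; pos2(id55) recv 64: fwd; pos3(id84) recv 55: drop; pos4(id75) recv 84: fwd; pos0(id43) recv 75: fwd
After round 1: 3 messages still in flight

Answer: 3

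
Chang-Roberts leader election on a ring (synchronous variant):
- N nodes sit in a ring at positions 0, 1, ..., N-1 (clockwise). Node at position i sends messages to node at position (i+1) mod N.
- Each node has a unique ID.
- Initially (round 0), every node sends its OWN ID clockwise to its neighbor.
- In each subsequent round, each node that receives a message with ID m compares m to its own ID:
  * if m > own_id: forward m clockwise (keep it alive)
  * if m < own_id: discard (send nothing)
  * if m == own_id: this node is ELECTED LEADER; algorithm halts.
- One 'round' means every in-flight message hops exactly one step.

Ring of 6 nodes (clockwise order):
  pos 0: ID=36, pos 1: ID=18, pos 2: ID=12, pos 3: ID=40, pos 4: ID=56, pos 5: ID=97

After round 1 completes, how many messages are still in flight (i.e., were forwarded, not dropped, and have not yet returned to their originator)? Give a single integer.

Answer: 3

Derivation:
Round 1: pos1(id18) recv 36: fwd; pos2(id12) recv 18: fwd; pos3(id40) recv 12: drop; pos4(id56) recv 40: drop; pos5(id97) recv 56: drop; pos0(id36) recv 97: fwd
After round 1: 3 messages still in flight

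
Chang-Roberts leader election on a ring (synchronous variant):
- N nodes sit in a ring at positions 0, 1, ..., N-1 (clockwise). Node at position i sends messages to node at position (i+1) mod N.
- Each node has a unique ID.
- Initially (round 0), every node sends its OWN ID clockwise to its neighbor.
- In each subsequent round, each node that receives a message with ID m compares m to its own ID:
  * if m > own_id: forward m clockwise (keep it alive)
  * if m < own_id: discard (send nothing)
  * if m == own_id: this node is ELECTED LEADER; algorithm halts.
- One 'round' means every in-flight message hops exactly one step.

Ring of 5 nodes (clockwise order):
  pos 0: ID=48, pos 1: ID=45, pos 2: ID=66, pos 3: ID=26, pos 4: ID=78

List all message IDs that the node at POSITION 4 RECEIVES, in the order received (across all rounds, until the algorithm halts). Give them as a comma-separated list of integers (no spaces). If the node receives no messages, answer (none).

Answer: 26,66,78

Derivation:
Round 1: pos1(id45) recv 48: fwd; pos2(id66) recv 45: drop; pos3(id26) recv 66: fwd; pos4(id78) recv 26: drop; pos0(id48) recv 78: fwd
Round 2: pos2(id66) recv 48: drop; pos4(id78) recv 66: drop; pos1(id45) recv 78: fwd
Round 3: pos2(id66) recv 78: fwd
Round 4: pos3(id26) recv 78: fwd
Round 5: pos4(id78) recv 78: ELECTED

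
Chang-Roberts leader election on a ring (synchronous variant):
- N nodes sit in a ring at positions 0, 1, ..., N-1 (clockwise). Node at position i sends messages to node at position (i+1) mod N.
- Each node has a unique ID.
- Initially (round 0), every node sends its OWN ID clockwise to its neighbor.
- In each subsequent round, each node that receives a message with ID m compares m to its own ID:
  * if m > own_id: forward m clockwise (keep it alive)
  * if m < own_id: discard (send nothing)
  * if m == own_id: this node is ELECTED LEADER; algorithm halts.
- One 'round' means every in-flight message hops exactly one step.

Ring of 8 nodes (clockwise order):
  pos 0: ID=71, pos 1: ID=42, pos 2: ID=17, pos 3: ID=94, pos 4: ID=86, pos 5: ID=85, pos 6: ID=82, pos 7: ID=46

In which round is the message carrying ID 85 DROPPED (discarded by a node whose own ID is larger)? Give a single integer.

Answer: 6

Derivation:
Round 1: pos1(id42) recv 71: fwd; pos2(id17) recv 42: fwd; pos3(id94) recv 17: drop; pos4(id86) recv 94: fwd; pos5(id85) recv 86: fwd; pos6(id82) recv 85: fwd; pos7(id46) recv 82: fwd; pos0(id71) recv 46: drop
Round 2: pos2(id17) recv 71: fwd; pos3(id94) recv 42: drop; pos5(id85) recv 94: fwd; pos6(id82) recv 86: fwd; pos7(id46) recv 85: fwd; pos0(id71) recv 82: fwd
Round 3: pos3(id94) recv 71: drop; pos6(id82) recv 94: fwd; pos7(id46) recv 86: fwd; pos0(id71) recv 85: fwd; pos1(id42) recv 82: fwd
Round 4: pos7(id46) recv 94: fwd; pos0(id71) recv 86: fwd; pos1(id42) recv 85: fwd; pos2(id17) recv 82: fwd
Round 5: pos0(id71) recv 94: fwd; pos1(id42) recv 86: fwd; pos2(id17) recv 85: fwd; pos3(id94) recv 82: drop
Round 6: pos1(id42) recv 94: fwd; pos2(id17) recv 86: fwd; pos3(id94) recv 85: drop
Round 7: pos2(id17) recv 94: fwd; pos3(id94) recv 86: drop
Round 8: pos3(id94) recv 94: ELECTED
Message ID 85 originates at pos 5; dropped at pos 3 in round 6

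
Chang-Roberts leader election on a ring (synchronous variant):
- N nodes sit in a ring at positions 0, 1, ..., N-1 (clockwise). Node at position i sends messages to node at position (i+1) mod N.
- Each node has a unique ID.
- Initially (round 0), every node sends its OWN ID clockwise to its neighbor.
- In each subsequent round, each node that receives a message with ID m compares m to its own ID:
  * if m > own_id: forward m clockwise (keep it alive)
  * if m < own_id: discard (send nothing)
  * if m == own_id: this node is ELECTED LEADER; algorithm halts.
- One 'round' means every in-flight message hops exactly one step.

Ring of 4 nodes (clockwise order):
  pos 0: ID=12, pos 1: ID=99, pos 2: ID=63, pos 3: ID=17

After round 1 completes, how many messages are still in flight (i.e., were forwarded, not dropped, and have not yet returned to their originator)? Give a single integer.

Answer: 3

Derivation:
Round 1: pos1(id99) recv 12: drop; pos2(id63) recv 99: fwd; pos3(id17) recv 63: fwd; pos0(id12) recv 17: fwd
After round 1: 3 messages still in flight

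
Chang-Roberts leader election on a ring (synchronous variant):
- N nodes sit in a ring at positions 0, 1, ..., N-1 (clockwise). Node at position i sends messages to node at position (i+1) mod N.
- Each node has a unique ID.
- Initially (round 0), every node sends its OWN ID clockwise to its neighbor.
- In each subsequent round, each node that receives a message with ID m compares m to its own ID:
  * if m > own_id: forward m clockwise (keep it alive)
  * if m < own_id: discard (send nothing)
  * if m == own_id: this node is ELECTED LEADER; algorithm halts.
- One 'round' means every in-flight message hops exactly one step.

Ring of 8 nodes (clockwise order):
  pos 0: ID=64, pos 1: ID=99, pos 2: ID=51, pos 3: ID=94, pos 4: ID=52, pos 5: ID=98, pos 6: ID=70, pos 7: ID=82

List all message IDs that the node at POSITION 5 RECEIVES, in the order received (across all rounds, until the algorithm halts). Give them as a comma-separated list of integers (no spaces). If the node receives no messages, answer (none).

Round 1: pos1(id99) recv 64: drop; pos2(id51) recv 99: fwd; pos3(id94) recv 51: drop; pos4(id52) recv 94: fwd; pos5(id98) recv 52: drop; pos6(id70) recv 98: fwd; pos7(id82) recv 70: drop; pos0(id64) recv 82: fwd
Round 2: pos3(id94) recv 99: fwd; pos5(id98) recv 94: drop; pos7(id82) recv 98: fwd; pos1(id99) recv 82: drop
Round 3: pos4(id52) recv 99: fwd; pos0(id64) recv 98: fwd
Round 4: pos5(id98) recv 99: fwd; pos1(id99) recv 98: drop
Round 5: pos6(id70) recv 99: fwd
Round 6: pos7(id82) recv 99: fwd
Round 7: pos0(id64) recv 99: fwd
Round 8: pos1(id99) recv 99: ELECTED

Answer: 52,94,99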